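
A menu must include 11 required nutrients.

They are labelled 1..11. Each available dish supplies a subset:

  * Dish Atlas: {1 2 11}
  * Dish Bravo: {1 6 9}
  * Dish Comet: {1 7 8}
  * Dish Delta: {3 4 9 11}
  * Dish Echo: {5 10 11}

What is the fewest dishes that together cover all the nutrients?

5

Atlas and Bravo and Comet and Delta and Echo together: Atlas ∪ Bravo ∪ Comet ∪ Delta ∪ Echo = {1, 2, 3, 4, 5, 6, 7, 8, 9, 10, 11} — every nutrient is covered.
No 4 of the 5 dishes cover everything (all 5 combinations miss at least one nutrient), so 5 is optimal.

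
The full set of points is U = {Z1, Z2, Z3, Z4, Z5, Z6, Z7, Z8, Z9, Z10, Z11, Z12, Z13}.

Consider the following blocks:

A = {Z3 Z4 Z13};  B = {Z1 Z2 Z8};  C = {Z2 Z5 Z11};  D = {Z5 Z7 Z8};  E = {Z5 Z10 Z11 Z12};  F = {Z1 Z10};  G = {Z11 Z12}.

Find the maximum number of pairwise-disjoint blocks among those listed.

4

A, D, F, G are pairwise disjoint (A={Z3,Z4,Z13}; D={Z5,Z7,Z8}; F={Z1,Z10}; G={Z11,Z12}).
Every remaining block overlaps one of these, and no 5 of the listed blocks are pairwise disjoint, so 4 is the maximum.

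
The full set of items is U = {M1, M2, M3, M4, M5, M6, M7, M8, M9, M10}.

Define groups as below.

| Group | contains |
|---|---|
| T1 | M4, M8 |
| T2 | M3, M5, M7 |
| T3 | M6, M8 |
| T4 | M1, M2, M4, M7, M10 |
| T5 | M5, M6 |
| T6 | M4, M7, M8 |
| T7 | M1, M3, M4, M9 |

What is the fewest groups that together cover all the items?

4

T2, T3, T4, and T7 cover everything between them: the union {M1, M2, M3, M4, M5, M6, M7, M8, M9, M10} is all of U.
Only T4 contains M2, so T4 is forced; the remaining 5 items need at least 3 more groups (each remaining group adds at most 2) — so at least 4 groups are needed, and 4 is optimal.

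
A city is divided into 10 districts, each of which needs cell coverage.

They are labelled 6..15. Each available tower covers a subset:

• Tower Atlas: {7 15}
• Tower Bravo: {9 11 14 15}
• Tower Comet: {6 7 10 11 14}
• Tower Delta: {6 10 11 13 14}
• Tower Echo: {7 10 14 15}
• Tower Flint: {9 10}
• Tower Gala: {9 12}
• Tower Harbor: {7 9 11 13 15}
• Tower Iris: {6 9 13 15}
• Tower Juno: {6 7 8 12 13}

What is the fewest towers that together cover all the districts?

3

Bravo and Delta and Juno together: Bravo ∪ Delta ∪ Juno = {6, 7, 8, 9, 10, 11, 12, 13, 14, 15} — every district is covered.
Only Juno contains 8, so Juno is forced; the remaining 5 districts need at least 2 more towers (each remaining tower adds at most 4) — so at least 3 towers are needed, and 3 is optimal.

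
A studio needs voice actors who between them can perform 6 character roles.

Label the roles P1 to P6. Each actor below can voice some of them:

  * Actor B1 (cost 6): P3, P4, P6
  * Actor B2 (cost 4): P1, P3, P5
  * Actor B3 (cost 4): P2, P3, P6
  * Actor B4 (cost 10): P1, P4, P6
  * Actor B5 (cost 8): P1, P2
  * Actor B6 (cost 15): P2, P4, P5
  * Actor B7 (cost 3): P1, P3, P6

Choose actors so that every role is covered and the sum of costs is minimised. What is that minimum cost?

14

B1, B2, B3 together cover every role (B1 ∪ B2 ∪ B3 = {P1, P2, P3, P4, P5, P6}); total cost 6 + 4 + 4 = 14.
The greedy pick B7, B2, B3, B1 costs 17; no covering selection beats 14.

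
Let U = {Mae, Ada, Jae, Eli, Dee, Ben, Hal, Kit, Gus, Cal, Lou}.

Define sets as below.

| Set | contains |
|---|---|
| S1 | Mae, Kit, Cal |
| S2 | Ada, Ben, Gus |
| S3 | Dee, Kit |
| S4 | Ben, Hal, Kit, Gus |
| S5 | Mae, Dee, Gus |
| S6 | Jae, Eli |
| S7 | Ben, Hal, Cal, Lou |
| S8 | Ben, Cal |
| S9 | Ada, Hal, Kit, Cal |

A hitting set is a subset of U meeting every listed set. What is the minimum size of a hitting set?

Take H = {Jae, Kit, Gus, Cal}. Each listed set contains at least one of these, so H is a hitting set of size 4.
No choice of 3 points meets every set, so 4 is the minimum.

4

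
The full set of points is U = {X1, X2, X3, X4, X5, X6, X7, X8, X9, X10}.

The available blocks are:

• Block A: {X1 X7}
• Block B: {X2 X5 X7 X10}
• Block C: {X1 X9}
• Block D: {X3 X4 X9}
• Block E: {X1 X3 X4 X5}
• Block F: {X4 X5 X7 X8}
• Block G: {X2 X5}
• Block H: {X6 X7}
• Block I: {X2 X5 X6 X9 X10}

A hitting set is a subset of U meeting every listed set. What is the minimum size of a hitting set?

T = {X5, X7, X9} meets every block (each contains at least one member of T), and |T| = 3.
The blocks C, G, H are pairwise disjoint, so any hitting set needs a separate point for each — at least 3. Hence 3 is optimal.

3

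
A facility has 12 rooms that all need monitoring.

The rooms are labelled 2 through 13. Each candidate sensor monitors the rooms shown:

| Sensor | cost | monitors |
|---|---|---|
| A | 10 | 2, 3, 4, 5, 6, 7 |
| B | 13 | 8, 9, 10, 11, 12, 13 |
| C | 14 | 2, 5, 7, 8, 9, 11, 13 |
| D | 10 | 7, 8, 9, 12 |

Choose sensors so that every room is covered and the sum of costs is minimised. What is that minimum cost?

A, B together cover every room (A ∪ B = {2, 3, 4, 5, 6, 7, 8, 9, 10, 11, 12, 13}); total cost 10 + 13 = 23.
No covering selection has total cost below 23.

23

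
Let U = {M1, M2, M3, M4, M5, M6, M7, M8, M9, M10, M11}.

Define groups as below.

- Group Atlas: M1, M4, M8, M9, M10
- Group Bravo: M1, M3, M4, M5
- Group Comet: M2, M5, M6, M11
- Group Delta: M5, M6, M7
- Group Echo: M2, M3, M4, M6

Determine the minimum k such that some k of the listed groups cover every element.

4

Take {Atlas, Bravo, Comet, Delta}. Their union is {M1, M2, M3, M4, M5, M6, M7, M8, M9, M10, M11}, which is all 11 elements.
No 3 of the 5 groups cover everything (all 10 combinations miss at least one element), so 4 is optimal.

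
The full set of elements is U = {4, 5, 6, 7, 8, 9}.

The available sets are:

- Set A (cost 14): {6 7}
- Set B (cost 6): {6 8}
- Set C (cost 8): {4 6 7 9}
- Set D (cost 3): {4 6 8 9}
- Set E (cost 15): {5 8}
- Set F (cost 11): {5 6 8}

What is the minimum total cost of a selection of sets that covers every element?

19

C, F together cover every element (C ∪ F = {4, 5, 6, 7, 8, 9}); total cost 8 + 11 = 19.
The greedy pick D, C, F costs 22; no covering selection beats 19.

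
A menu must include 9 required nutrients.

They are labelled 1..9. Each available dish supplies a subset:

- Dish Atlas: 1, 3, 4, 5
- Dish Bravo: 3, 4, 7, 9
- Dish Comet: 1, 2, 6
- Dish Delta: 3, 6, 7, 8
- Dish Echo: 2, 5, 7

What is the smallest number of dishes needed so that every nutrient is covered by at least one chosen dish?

4

Take {Bravo, Comet, Delta, Echo}. Their union is {1, 2, 3, 4, 5, 6, 7, 8, 9}, which is all 9 nutrients.
No 3 of the 5 dishes cover everything (all 10 combinations miss at least one nutrient), so 4 is optimal.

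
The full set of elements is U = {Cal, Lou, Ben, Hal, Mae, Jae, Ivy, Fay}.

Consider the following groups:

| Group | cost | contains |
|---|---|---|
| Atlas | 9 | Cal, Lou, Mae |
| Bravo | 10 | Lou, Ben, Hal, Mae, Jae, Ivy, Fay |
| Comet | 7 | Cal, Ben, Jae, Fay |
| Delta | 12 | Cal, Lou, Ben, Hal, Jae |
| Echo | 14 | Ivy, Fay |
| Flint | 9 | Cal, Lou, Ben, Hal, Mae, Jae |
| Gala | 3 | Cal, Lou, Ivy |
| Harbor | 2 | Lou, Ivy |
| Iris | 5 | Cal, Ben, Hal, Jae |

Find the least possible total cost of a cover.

13

Bravo, Gala together cover every element (Bravo ∪ Gala = {Cal, Lou, Ben, Hal, Mae, Jae, Ivy, Fay}); total cost 10 + 3 = 13.
The greedy pick Gala, Iris, Bravo costs 18; no covering selection beats 13.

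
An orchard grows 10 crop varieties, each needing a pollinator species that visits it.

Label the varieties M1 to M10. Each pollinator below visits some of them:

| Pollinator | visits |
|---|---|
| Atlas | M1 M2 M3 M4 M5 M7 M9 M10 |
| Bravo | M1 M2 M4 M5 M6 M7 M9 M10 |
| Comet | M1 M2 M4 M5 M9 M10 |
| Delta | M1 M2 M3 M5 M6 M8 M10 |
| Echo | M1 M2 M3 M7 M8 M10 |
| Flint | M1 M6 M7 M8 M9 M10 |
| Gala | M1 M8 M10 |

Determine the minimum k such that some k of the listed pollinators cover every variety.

2

Take {Atlas, Flint}. Their union is {M1, M2, M3, M4, M5, M6, M7, M8, M9, M10}, which is all 10 varieties.
No single pollinator has all 10 varieties (the largest, Atlas, has 8), so 2 is optimal.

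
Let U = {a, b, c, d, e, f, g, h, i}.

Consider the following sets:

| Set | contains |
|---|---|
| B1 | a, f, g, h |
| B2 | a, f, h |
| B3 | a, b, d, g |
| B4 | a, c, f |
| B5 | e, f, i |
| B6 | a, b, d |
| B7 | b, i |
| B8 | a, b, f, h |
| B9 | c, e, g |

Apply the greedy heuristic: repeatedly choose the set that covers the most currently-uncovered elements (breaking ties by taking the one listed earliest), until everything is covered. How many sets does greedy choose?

4

Greedy: pick B1 (covers 4 new) → pick B3 (covers 2 new) → pick B5 (covers 2 new) → pick B4 (covers 1 new). Total picks: 4.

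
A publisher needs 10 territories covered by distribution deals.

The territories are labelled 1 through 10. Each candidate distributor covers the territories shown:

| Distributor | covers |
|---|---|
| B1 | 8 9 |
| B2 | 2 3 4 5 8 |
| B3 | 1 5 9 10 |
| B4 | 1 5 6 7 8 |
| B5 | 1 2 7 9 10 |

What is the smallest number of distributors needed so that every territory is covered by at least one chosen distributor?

B2 and B4 and B5 together: B2 ∪ B4 ∪ B5 = {1, 2, 3, 4, 5, 6, 7, 8, 9, 10} — every territory is covered.
Only B2 contains 3, so B2 is forced; the remaining 5 territories need at least 2 more distributors (each remaining distributor adds at most 4) — so at least 3 distributors are needed, and 3 is optimal.

3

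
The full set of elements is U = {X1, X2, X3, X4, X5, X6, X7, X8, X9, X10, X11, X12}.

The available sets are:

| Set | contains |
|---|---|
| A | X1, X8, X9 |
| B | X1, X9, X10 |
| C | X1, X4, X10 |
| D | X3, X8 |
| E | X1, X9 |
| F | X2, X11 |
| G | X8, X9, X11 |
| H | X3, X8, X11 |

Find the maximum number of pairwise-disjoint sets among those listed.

3

B, D, F are pairwise disjoint (B={X1,X9,X10}; D={X3,X8}; F={X2,X11}).
Every remaining set overlaps one of these, and no 4 of the listed sets are pairwise disjoint, so 3 is the maximum.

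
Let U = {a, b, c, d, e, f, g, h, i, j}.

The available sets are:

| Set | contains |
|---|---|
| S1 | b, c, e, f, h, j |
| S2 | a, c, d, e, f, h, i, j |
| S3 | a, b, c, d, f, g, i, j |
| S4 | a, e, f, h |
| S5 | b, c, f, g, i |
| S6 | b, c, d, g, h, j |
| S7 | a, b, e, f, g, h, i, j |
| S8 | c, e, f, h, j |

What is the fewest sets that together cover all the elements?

Take {S3, S4}. Their union is {a, b, c, d, e, f, g, h, i, j}, which is all 10 elements.
No single set has all 10 elements (the largest, S2, has 8), so 2 is optimal.

2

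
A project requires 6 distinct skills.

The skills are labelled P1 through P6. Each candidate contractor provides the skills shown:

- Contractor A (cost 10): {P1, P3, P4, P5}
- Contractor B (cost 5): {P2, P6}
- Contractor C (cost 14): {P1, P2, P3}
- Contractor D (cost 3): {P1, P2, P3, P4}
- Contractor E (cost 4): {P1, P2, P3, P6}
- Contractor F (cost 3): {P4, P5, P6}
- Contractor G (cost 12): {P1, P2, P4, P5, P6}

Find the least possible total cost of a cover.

D, F together cover every skill (D ∪ F = {P1, P2, P3, P4, P5, P6}); total cost 3 + 3 = 6.
No covering selection has total cost below 6.

6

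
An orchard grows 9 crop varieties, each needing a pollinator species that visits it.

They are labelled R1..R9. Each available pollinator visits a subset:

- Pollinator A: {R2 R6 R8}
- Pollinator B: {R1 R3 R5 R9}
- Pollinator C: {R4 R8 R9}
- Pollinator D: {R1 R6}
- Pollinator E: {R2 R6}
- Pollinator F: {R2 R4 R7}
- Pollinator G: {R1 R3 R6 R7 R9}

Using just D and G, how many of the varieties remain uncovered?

4

Union of D, G = {R1, R3, R6, R7, R9}.
Not covered: R2, R4, R5, R8 — 4 varieties.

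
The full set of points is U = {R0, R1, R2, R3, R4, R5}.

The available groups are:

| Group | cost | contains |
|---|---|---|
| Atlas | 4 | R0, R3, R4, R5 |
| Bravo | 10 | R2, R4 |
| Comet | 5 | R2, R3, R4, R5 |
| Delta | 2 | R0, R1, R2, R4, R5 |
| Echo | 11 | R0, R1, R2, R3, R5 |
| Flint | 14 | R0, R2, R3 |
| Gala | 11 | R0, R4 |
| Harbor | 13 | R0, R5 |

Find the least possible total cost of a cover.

Atlas, Delta together cover every point (Atlas ∪ Delta = {R0, R1, R2, R3, R4, R5}); total cost 4 + 2 = 6.
No covering selection has total cost below 6.

6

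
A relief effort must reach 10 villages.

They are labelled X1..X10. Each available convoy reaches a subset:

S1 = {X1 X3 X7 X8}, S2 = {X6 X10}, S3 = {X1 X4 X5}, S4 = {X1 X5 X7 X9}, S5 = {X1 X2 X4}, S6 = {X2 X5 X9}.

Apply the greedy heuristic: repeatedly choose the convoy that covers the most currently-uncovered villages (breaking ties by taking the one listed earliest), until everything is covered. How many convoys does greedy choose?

4

Greedy: pick S1 (covers 4 new) → pick S6 (covers 3 new) → pick S2 (covers 2 new) → pick S3 (covers 1 new). Total picks: 4.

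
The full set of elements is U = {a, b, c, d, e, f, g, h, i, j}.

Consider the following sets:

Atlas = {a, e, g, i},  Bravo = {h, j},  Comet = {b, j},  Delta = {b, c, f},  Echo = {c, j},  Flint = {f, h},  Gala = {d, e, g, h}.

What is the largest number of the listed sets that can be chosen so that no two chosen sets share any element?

3

Atlas, Echo, Flint are pairwise disjoint (Atlas={a,e,g,i}; Echo={c,j}; Flint={f,h}).
Every remaining set overlaps one of these, and no 4 of the listed sets are pairwise disjoint, so 3 is the maximum.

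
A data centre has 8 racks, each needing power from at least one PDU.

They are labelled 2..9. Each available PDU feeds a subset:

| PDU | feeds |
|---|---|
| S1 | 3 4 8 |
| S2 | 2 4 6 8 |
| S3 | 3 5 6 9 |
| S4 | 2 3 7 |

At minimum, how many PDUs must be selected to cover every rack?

3

S2 and S3 and S4 together: S2 ∪ S3 ∪ S4 = {2, 3, 4, 5, 6, 7, 8, 9} — every rack is covered.
Only S3 contains 5, so S3 is forced; the remaining 4 racks need at least 2 more PDUs (each remaining PDU adds at most 3) — so at least 3 PDUs are needed, and 3 is optimal.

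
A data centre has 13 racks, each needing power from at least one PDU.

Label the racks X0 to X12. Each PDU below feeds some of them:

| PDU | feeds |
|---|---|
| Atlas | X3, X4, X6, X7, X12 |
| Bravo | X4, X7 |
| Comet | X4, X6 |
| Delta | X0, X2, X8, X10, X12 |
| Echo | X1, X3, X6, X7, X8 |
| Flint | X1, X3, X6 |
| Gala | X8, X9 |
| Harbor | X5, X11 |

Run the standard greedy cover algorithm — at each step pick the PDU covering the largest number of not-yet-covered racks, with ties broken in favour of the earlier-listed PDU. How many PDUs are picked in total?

Greedy: pick Atlas (covers 5 new) → pick Delta (covers 4 new) → pick Harbor (covers 2 new) → pick Echo (covers 1 new) → pick Gala (covers 1 new). Total picks: 5.

5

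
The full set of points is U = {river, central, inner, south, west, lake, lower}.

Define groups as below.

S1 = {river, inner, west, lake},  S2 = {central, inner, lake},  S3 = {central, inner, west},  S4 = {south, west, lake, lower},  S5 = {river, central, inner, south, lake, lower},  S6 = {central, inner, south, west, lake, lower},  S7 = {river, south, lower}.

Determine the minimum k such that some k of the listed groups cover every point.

S4 and S5 cover everything between them: the union {river, central, inner, south, west, lake, lower} is all of U.
No single group has all 7 points (the largest, S5, has 6), so 2 is optimal.

2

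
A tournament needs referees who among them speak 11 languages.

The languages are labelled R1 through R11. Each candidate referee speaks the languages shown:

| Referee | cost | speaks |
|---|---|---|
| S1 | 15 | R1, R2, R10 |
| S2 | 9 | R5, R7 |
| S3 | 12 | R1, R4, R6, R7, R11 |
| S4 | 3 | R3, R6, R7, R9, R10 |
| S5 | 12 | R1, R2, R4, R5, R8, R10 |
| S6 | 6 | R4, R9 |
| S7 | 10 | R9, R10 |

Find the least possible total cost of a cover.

S3, S4, S5 together cover every language (S3 ∪ S4 ∪ S5 = {R1, R2, R3, R4, R5, R6, R7, R8, R9, R10, R11}); total cost 12 + 3 + 12 = 27.
No covering selection has total cost below 27.

27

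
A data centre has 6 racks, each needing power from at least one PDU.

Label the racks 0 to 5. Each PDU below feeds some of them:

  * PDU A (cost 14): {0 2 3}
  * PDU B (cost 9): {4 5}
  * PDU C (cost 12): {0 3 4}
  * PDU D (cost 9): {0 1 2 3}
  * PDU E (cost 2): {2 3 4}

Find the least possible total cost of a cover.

B, D together cover every rack (B ∪ D = {0, 1, 2, 3, 4, 5}); total cost 9 + 9 = 18.
The greedy pick E, D, B costs 20; no covering selection beats 18.

18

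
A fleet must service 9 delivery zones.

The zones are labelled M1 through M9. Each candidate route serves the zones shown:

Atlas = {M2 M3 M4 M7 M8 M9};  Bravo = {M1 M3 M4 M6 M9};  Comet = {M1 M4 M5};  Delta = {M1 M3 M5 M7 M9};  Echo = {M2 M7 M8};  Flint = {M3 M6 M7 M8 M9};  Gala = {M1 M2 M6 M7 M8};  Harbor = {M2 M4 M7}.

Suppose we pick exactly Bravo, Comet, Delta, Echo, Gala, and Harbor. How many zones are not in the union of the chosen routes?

Union of Bravo, Comet, Delta, Echo, Gala, Harbor = {M1, M2, M3, M4, M5, M6, M7, M8, M9} — that's every zone, so 0 are uncovered.

0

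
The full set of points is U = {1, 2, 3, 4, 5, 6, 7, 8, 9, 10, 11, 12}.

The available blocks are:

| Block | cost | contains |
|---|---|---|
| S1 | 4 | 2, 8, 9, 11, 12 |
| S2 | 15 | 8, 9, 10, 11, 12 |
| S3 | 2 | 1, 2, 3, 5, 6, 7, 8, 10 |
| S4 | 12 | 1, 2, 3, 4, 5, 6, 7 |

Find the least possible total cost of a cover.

18

S1, S3, S4 together cover every point (S1 ∪ S3 ∪ S4 = {1, 2, 3, 4, 5, 6, 7, 8, 9, 10, 11, 12}); total cost 4 + 2 + 12 = 18.
No covering selection has total cost below 18.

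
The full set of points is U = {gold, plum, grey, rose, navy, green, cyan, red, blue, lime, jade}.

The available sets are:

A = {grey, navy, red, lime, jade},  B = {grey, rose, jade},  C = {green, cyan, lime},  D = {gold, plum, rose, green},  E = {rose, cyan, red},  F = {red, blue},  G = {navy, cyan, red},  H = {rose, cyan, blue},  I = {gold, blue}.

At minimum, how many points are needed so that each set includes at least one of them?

T = {gold, grey, cyan, red} meets every set (each contains at least one member of T), and |T| = 4.
No choice of 3 points meets every set, so 4 is the minimum.

4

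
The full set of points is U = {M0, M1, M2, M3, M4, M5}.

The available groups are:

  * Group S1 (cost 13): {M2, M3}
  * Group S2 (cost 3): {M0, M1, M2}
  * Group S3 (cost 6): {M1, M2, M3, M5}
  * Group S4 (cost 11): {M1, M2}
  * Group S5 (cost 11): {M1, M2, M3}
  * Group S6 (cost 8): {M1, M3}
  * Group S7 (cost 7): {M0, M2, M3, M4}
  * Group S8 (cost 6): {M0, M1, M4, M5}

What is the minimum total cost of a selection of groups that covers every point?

12

S3, S8 together cover every point (S3 ∪ S8 = {M0, M1, M2, M3, M4, M5}); total cost 6 + 6 = 12.
The greedy pick S2, S3, S8 costs 15; no covering selection beats 12.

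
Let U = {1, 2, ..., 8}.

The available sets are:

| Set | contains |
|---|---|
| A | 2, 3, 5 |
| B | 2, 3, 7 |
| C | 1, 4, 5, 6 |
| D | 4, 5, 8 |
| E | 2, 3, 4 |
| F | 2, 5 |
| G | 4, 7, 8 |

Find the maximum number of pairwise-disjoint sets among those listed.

B, C are pairwise disjoint (B={2,3,7}; C={1,4,5,6}).
Every remaining set overlaps one of these, and no 3 of the listed sets are pairwise disjoint, so 2 is the maximum.

2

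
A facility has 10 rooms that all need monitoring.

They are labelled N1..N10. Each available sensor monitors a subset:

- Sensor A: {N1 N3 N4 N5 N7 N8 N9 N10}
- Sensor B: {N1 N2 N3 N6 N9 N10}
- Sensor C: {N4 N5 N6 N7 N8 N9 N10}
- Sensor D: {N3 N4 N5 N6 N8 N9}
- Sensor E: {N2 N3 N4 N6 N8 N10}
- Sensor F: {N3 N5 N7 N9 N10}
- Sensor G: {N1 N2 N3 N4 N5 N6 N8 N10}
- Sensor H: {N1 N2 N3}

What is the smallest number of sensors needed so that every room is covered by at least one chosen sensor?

2

Take {C, H}. Their union is {N1, N2, N3, N4, N5, N6, N7, N8, N9, N10}, which is all 10 rooms.
No single sensor has all 10 rooms (the largest, A, has 8), so 2 is optimal.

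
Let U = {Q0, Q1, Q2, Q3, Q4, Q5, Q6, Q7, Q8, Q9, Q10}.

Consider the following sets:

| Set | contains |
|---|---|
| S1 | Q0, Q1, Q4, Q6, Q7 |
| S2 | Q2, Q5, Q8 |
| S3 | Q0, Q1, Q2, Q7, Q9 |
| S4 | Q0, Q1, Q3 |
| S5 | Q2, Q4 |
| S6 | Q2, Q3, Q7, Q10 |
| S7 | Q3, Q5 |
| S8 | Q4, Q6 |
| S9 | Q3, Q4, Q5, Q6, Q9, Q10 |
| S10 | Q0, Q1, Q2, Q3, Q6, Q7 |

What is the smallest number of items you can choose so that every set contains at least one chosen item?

3

Take H = {Q2, Q3, Q4}. Each listed set contains at least one of these, so H is a hitting set of size 3.
The sets S2, S4, S8 are pairwise disjoint, so any hitting set needs a separate item for each — at least 3. Hence 3 is optimal.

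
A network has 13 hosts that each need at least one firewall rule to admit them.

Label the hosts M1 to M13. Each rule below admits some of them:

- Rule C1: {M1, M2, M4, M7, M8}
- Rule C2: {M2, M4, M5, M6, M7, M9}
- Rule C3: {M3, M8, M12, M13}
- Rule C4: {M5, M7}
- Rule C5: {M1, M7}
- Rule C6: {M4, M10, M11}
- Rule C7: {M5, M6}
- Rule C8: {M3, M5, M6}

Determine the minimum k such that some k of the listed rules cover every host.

4

Take {C2, C3, C5, C6}. Their union is {M1, M2, M3, M4, M5, M6, M7, M8, M9, M10, M11, M12, M13}, which is all 13 hosts.
No 3 of the 8 rules cover everything (all 56 combinations miss at least one host), so 4 is optimal.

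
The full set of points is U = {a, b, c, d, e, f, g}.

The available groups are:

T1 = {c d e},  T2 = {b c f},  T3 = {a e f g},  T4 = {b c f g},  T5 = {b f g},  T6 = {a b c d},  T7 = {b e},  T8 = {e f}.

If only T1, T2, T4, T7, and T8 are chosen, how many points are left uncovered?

1

Union of T1, T2, T4, T7, T8 = {b, c, d, e, f, g}.
Not covered: a — 1 point.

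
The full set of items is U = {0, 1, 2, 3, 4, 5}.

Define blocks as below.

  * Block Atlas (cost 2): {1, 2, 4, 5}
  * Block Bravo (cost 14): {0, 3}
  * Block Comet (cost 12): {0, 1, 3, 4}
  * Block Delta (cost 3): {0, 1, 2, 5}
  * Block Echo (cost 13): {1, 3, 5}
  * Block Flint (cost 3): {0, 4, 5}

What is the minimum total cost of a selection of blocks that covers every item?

14

Atlas, Comet together cover every item (Atlas ∪ Comet = {0, 1, 2, 3, 4, 5}); total cost 2 + 12 = 14.
The greedy pick Atlas, Delta, Comet costs 17; no covering selection beats 14.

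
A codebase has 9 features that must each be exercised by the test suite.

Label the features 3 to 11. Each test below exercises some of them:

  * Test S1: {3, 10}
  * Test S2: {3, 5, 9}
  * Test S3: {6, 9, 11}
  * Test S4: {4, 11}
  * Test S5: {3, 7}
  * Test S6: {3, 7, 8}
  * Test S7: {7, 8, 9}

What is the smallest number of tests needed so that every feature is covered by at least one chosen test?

5

Take {S1, S2, S3, S4, S7}. Their union is {3, 4, 5, 6, 7, 8, 9, 10, 11}, which is all 9 features.
No 4 of the 7 tests cover everything (all 35 combinations miss at least one feature), so 5 is optimal.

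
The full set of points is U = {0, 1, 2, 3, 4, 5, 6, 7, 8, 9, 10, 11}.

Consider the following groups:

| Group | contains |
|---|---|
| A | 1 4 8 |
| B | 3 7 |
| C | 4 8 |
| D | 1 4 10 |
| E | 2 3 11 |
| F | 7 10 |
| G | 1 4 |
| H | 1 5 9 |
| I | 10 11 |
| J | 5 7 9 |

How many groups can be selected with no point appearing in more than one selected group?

4

C, E, F, H are pairwise disjoint (C={4,8}; E={2,3,11}; F={7,10}; H={1,5,9}).
Every remaining group overlaps one of these, and no 5 of the listed groups are pairwise disjoint, so 4 is the maximum.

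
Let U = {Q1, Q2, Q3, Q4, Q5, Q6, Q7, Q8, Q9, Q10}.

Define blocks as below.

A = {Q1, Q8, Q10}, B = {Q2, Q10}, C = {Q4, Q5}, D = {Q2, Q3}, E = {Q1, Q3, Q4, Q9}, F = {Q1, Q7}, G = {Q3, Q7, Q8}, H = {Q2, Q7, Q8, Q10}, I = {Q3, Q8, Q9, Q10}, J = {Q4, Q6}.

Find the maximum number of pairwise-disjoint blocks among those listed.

3

B, F, J are pairwise disjoint (B={Q2,Q10}; F={Q1,Q7}; J={Q4,Q6}).
Every remaining block overlaps one of these, and no 4 of the listed blocks are pairwise disjoint, so 3 is the maximum.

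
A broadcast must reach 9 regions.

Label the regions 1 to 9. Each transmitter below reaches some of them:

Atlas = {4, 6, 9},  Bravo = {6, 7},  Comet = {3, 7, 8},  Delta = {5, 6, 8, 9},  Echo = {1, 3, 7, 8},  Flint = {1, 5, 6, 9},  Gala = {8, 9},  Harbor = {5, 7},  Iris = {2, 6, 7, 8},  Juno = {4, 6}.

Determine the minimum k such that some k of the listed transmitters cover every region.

Atlas and Delta and Echo and Iris together: Atlas ∪ Delta ∪ Echo ∪ Iris = {1, 2, 3, 4, 5, 6, 7, 8, 9} — every region is covered.
No 3 of the 10 transmitters cover everything (all 120 combinations miss at least one region), so 4 is optimal.

4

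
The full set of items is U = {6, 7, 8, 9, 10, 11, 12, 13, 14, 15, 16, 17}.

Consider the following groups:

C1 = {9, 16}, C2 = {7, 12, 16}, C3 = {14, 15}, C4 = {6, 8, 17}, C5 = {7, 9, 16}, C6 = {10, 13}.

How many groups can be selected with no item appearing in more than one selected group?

C1, C3, C4, C6 are pairwise disjoint (C1={9,16}; C3={14,15}; C4={6,8,17}; C6={10,13}).
Every remaining group overlaps one of these, and no 5 of the listed groups are pairwise disjoint, so 4 is the maximum.

4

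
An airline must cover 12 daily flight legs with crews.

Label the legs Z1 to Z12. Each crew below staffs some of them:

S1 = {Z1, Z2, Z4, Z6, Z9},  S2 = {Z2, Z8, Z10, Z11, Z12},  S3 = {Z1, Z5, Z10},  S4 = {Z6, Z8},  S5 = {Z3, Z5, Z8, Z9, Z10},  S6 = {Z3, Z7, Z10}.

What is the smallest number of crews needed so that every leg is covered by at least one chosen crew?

4

S1 and S2 and S3 and S6 together: S1 ∪ S2 ∪ S3 ∪ S6 = {Z1, Z2, Z3, Z4, Z5, Z6, Z7, Z8, Z9, Z10, Z11, Z12} — every leg is covered.
No 3 of the 6 crews cover everything (all 20 combinations miss at least one leg), so 4 is optimal.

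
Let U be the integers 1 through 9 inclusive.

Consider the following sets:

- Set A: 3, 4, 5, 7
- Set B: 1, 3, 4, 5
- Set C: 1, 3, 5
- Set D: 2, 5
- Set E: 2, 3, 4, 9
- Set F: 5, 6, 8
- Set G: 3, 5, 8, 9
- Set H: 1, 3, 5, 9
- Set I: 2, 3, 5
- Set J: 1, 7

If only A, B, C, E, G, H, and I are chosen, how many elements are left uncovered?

Union of A, B, C, E, G, H, I = {1, 2, 3, 4, 5, 7, 8, 9}.
Not covered: 6 — 1 element.

1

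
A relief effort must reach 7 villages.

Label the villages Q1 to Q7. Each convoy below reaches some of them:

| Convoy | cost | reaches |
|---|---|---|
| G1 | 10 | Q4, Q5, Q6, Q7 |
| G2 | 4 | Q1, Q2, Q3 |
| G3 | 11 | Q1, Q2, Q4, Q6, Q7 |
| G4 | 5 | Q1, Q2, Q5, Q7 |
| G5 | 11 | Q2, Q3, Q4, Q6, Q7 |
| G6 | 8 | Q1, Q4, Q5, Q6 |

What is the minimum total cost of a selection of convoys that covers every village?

G1, G2 together cover every village (G1 ∪ G2 = {Q1, Q2, Q3, Q4, Q5, Q6, Q7}); total cost 10 + 4 = 14.
The greedy pick G4, G5 costs 16; no covering selection beats 14.

14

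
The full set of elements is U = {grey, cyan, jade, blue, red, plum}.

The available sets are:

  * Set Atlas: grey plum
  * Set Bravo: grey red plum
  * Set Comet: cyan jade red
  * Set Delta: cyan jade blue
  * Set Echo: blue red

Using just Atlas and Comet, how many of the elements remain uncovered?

Union of Atlas, Comet = {grey, cyan, jade, red, plum}.
Not covered: blue — 1 element.

1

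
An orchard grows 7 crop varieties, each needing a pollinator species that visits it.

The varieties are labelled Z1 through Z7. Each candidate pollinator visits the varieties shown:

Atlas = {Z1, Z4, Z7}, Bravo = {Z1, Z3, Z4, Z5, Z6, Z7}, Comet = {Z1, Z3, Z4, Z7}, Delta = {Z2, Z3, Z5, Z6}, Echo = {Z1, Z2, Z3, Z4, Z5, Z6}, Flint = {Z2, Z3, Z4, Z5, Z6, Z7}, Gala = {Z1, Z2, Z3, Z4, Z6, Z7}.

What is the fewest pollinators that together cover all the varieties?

Take {Delta, Gala}. Their union is {Z1, Z2, Z3, Z4, Z5, Z6, Z7}, which is all 7 varieties.
No single pollinator has all 7 varieties (the largest, Bravo, has 6), so 2 is optimal.

2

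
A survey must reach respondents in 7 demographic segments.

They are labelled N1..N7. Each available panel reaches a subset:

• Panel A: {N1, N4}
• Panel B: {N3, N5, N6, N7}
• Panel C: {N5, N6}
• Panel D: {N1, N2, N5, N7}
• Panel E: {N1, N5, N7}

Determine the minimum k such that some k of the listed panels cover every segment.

Take {A, B, D}. Their union is {N1, N2, N3, N4, N5, N6, N7}, which is all 7 segments.
Only D contains N2, so D is forced; the remaining 3 segments need at least 2 more panels (each remaining panel adds at most 2) — so at least 3 panels are needed, and 3 is optimal.

3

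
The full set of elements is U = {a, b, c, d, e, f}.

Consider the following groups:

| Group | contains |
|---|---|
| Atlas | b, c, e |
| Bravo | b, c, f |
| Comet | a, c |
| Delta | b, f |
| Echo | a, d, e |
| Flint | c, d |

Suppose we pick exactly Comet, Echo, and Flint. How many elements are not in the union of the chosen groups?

Union of Comet, Echo, Flint = {a, c, d, e}.
Not covered: b, f — 2 elements.

2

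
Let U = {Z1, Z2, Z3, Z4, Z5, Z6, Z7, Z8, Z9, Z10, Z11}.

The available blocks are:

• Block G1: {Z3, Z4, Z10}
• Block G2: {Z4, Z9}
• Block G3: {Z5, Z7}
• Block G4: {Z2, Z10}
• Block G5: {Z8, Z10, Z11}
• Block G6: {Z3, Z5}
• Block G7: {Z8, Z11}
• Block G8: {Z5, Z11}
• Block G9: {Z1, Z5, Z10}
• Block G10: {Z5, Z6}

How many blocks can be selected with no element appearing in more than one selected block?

4

G2, G4, G7, G10 are pairwise disjoint (G2={Z4,Z9}; G4={Z2,Z10}; G7={Z8,Z11}; G10={Z5,Z6}).
Every remaining block overlaps one of these, and no 5 of the listed blocks are pairwise disjoint, so 4 is the maximum.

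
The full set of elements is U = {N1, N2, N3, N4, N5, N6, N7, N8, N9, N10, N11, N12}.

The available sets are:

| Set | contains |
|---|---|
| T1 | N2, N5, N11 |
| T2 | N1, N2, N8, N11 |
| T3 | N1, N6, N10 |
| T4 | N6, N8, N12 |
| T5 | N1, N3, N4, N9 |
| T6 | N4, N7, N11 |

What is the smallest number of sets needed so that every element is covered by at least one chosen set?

Take {T1, T3, T4, T5, T6}. Their union is {N1, N2, N3, N4, N5, N6, N7, N8, N9, N10, N11, N12}, which is all 12 elements.
No 4 of the 6 sets cover everything (all 15 combinations miss at least one element), so 5 is optimal.

5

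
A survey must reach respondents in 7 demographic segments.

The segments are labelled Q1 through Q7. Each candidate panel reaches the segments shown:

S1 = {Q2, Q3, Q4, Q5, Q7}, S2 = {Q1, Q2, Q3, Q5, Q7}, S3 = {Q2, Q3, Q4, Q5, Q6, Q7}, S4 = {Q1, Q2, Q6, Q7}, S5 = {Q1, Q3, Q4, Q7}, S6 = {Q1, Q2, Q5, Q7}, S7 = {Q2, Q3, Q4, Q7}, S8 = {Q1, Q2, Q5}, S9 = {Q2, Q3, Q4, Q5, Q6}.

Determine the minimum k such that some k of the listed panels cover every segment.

2

Take {S4, S9}. Their union is {Q1, Q2, Q3, Q4, Q5, Q6, Q7}, which is all 7 segments.
No single panel has all 7 segments (the largest, S3, has 6), so 2 is optimal.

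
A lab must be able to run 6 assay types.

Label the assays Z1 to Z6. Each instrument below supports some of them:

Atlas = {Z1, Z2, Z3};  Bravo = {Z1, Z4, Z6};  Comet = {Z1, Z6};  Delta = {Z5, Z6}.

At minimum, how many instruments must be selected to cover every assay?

3

Atlas and Bravo and Delta together: Atlas ∪ Bravo ∪ Delta = {Z1, Z2, Z3, Z4, Z5, Z6} — every assay is covered.
Only Atlas contains Z2, so Atlas is forced; the remaining 3 assays need at least 2 more instruments (each remaining instrument adds at most 2) — so at least 3 instruments are needed, and 3 is optimal.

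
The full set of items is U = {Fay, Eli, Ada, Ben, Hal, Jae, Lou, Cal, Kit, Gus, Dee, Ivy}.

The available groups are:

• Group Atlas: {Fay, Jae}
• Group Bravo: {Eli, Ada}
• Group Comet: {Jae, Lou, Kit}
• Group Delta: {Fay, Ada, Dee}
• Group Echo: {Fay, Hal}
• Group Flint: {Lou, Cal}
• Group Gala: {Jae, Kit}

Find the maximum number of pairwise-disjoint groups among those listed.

4

Bravo, Echo, Flint, Gala are pairwise disjoint (Bravo={Eli,Ada}; Echo={Fay,Hal}; Flint={Lou,Cal}; Gala={Jae,Kit}).
Every remaining group overlaps one of these, and no 5 of the listed groups are pairwise disjoint, so 4 is the maximum.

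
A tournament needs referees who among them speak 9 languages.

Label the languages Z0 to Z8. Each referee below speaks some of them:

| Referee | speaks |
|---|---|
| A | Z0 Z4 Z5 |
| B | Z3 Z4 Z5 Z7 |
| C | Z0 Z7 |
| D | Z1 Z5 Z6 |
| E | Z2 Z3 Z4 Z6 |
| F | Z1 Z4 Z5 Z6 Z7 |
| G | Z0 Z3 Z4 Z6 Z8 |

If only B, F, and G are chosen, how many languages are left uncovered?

Union of B, F, G = {Z0, Z1, Z3, Z4, Z5, Z6, Z7, Z8}.
Not covered: Z2 — 1 language.

1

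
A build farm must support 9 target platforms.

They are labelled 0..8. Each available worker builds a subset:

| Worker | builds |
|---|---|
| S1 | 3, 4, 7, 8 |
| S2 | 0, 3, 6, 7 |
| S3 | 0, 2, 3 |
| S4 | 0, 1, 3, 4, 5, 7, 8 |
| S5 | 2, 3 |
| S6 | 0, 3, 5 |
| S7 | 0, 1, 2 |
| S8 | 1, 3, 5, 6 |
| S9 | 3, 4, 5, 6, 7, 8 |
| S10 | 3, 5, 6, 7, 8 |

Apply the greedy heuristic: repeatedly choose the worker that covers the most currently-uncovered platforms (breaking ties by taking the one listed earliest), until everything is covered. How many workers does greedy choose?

Greedy: pick S4 (covers 7 new) → pick S2 (covers 1 new) → pick S3 (covers 1 new). Total picks: 3.
(The true minimum cover uses only 2 workers, so greedy is not optimal here.)

3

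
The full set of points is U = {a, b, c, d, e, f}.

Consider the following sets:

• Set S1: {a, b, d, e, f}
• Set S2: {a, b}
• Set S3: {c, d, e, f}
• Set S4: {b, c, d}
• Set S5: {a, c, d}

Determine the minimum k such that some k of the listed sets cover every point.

2

S1 and S3 cover everything between them: the union {a, b, c, d, e, f} is all of U.
No single set has all 6 points (the largest, S1, has 5), so 2 is optimal.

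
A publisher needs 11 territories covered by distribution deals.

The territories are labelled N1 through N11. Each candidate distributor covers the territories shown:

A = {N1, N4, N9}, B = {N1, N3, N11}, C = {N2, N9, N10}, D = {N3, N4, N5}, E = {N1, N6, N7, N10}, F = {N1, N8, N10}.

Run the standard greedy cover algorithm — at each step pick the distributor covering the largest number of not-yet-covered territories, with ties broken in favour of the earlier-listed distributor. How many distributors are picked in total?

5

Greedy: pick E (covers 4 new) → pick D (covers 3 new) → pick C (covers 2 new) → pick B (covers 1 new) → pick F (covers 1 new). Total picks: 5.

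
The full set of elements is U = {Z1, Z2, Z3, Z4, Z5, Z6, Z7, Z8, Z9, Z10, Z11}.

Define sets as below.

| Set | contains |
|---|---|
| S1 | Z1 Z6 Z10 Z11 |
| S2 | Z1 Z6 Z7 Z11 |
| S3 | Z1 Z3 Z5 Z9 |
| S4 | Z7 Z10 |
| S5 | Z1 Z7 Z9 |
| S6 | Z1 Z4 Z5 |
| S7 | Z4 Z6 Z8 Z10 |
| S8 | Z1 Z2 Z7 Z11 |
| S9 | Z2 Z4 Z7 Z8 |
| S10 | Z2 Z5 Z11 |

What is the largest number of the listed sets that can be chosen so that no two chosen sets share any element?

S5, S7, S10 are pairwise disjoint (S5={Z1,Z7,Z9}; S7={Z4,Z6,Z8,Z10}; S10={Z2,Z5,Z11}).
Every remaining set overlaps one of these, and no 4 of the listed sets are pairwise disjoint, so 3 is the maximum.

3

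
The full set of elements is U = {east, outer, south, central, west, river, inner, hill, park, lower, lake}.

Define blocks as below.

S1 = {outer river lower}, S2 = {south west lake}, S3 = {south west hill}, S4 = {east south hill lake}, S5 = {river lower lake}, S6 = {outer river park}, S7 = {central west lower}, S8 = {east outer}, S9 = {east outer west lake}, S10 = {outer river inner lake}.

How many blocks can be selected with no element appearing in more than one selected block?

S4, S6, S7 are pairwise disjoint (S4={east,south,hill,lake}; S6={outer,river,park}; S7={central,west,lower}).
Every remaining block overlaps one of these, and no 4 of the listed blocks are pairwise disjoint, so 3 is the maximum.

3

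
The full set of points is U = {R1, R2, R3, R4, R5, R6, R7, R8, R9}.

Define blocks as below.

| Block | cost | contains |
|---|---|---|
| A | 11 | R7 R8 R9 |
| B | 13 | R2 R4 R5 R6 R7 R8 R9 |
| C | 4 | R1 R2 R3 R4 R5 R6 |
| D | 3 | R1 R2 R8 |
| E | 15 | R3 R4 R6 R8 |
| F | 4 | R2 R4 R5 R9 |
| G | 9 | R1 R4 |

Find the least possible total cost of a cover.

A, C together cover every point (A ∪ C = {R1, R2, R3, R4, R5, R6, R7, R8, R9}); total cost 11 + 4 = 15.
The greedy pick C, D, F, A costs 22; no covering selection beats 15.

15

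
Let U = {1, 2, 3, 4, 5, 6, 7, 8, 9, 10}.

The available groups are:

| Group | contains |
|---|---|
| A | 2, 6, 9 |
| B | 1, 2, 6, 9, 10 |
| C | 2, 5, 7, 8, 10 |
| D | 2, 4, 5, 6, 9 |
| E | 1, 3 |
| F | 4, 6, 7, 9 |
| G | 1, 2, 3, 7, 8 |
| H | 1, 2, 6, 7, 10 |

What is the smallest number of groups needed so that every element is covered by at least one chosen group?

3

C and E and F together: C ∪ E ∪ F = {1, 2, 3, 4, 5, 6, 7, 8, 9, 10} — every element is covered.
No 2 of the 8 groups cover everything (all 28 combinations miss at least one element), so 3 is optimal.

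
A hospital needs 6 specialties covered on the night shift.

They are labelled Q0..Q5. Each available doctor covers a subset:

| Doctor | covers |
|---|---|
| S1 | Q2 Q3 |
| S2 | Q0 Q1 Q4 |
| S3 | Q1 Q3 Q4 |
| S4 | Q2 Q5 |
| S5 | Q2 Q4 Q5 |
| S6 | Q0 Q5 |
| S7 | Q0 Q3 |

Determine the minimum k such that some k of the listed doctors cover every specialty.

3

Take {S1, S2, S6}. Their union is {Q0, Q1, Q2, Q3, Q4, Q5}, which is all 6 specialties.
No 2 of the 7 doctors cover everything (all 21 combinations miss at least one specialty), so 3 is optimal.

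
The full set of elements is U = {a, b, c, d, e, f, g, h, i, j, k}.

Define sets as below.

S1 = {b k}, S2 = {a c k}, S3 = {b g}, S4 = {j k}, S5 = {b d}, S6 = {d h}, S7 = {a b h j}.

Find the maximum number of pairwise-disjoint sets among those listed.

S2, S3, S6 are pairwise disjoint (S2={a,c,k}; S3={b,g}; S6={d,h}).
Every remaining set overlaps one of these, and no 4 of the listed sets are pairwise disjoint, so 3 is the maximum.

3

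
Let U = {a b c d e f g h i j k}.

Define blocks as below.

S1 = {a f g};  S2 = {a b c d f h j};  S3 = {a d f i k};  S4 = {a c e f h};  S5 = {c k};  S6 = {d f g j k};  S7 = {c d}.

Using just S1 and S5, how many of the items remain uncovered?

6

Union of S1, S5 = {a, c, f, g, k}.
Not covered: b, d, e, h, i, j — 6 items.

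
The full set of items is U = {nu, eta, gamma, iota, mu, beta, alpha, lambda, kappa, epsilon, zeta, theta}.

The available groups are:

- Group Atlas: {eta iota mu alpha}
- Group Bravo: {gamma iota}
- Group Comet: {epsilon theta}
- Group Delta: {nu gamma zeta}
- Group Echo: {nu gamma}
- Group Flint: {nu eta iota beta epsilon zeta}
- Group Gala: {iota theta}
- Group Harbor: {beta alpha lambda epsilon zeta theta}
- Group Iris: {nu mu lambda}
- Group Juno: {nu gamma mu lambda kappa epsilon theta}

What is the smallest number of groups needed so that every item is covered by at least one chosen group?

Atlas, Harbor, and Juno cover everything between them: the union {nu, eta, gamma, iota, mu, beta, alpha, lambda, kappa, epsilon, zeta, theta} is all of U.
Only Juno contains kappa, so Juno is forced; the remaining 5 items need at least 2 more groups (each remaining group adds at most 4) — so at least 3 groups are needed, and 3 is optimal.

3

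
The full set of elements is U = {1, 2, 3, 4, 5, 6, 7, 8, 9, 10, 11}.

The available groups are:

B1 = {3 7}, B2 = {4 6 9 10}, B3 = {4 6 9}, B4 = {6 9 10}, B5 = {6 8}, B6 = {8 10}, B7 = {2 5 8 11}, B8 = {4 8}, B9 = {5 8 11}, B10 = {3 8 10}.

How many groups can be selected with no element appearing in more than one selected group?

B1, B3, B7 are pairwise disjoint (B1={3,7}; B3={4,6,9}; B7={2,5,8,11}).
Every remaining group overlaps one of these, and no 4 of the listed groups are pairwise disjoint, so 3 is the maximum.

3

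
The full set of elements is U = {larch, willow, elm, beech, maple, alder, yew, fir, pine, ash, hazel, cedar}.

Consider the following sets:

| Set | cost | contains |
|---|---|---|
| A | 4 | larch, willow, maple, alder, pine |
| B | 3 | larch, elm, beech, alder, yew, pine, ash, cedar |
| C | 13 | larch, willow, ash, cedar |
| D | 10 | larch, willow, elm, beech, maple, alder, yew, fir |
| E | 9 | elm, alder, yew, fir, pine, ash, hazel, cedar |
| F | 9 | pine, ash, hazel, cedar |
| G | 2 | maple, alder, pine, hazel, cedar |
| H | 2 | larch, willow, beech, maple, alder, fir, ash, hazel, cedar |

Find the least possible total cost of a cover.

5

B, H together cover every element (B ∪ H = {larch, willow, elm, beech, maple, alder, yew, fir, pine, ash, hazel, cedar}); total cost 3 + 2 = 5.
No covering selection has total cost below 5.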